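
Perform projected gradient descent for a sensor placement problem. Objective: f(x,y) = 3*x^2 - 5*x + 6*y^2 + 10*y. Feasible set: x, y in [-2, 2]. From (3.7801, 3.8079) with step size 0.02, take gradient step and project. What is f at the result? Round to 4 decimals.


Step 1: Compute gradient at (3.7801, 3.8079).
grad_x = 2*3*3.7801 - 5 = 17.6806
grad_y = 2*6*3.8079 + 10 = 55.6948
Step 2: Gradient step.
x_raw = 3.7801 - 0.02*17.6806 = 3.4265
y_raw = 3.8079 - 0.02*55.6948 = 2.694
Step 3: Project onto [-2, 2].
x_proj = clip(3.4265) = 2.0
y_proj = clip(2.694) = 2.0
Step 4: Evaluate f.
f(2.0, 2.0) = 46.0


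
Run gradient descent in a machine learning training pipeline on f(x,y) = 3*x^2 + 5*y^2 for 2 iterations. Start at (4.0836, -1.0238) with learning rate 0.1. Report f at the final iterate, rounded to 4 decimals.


Gradient descent on f(x,y) = 3*x^2 + 5*y^2.
Starting point: (4.0836, -1.0238), alpha = 0.1
Step 1: grad_x = 2*3*4.0836 = 24.5016, grad_y = 2*5*-1.0238 = -10.238
  x_1 = 4.0836 - 0.1*24.5016 = 1.6334
  y_1 = -1.0238 - 0.1*-10.238 = 0.0
Step 2: grad_x = 2*3*1.6334 = 9.8006, grad_y = 2*5*0.0 = 0.0
  x_2 = 1.6334 - 0.1*9.8006 = 0.6534
  y_2 = 0.0 - 0.1*0.0 = 0.0
f(0.6534, 0.0) = 3*0.6534^2 + 5*0.0^2 = 1.2807


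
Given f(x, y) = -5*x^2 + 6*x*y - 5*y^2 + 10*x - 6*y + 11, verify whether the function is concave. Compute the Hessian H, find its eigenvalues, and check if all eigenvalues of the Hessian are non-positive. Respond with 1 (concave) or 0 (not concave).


The Hessian of f(x,y) = -5*x^2 + 6*x*y - 5*y^2 + 10*x - 6*y + 11 is:
H = [[-10, 6], [6, -10]]
Trace = -10 - 10 = -20
Determinant = -10*-10 - (6)^2 = 64
Discriminant = (-20)^2 - 4*64 = 144.0
Eigenvalues: lambda_1 = -16.0, lambda_2 = -4.0
The function is concave.

1


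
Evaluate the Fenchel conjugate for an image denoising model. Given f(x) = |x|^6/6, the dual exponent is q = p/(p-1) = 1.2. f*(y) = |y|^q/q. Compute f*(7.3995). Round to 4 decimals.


The conjugate exponent q satisfies 1/p + 1/q = 1.
p = 6, so q = 6/(6 - 1) = 1.2
|y|^q = 7.3995^1.2 = 11.0419
f*(7.3995) = 11.0419 / 1.2 = 9.2016


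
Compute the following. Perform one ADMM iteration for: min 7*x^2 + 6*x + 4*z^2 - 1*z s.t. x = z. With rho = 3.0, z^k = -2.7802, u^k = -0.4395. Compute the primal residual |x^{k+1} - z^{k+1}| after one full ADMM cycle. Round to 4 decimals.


ADMM iteration with rho = 3.0, z^k = -2.7802, u^k = -0.4395
Step 1: x-update.
Minimize 7*x^2 + 6*x + (3.0/2)*(x + 2.7802 - 0.4395)^2
FOC: (2*7 + 3.0)*x = -6 + 3.0*(-2.7802 + 0.4395)
x^{k+1} = -0.766
Step 2: z-update.
Minimize 4*z^2 - 1*z + (3.0/2)*(-0.766 - z - 0.4395)^2
FOC: (2*4 + 3.0)*z = 1 + 3.0*(-0.766 - 0.4395)
z^{k+1} = -0.2379
Step 3: u-update.
u^{k+1} = -0.4395 - 0.766 + 0.2379 = -0.9676
Step 4: Primal residual = |-0.766 + 0.2379| = 0.5281


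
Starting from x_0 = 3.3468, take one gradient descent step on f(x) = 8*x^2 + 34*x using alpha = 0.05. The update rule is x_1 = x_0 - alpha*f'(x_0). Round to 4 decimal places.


We compute the gradient at x_0 and apply the update.
f'(x) = 16*x + 34
f'(3.3468) = 16*3.3468 + 34 = 87.5488
x_1 = 3.3468 - 0.05*87.5488 = -1.0306


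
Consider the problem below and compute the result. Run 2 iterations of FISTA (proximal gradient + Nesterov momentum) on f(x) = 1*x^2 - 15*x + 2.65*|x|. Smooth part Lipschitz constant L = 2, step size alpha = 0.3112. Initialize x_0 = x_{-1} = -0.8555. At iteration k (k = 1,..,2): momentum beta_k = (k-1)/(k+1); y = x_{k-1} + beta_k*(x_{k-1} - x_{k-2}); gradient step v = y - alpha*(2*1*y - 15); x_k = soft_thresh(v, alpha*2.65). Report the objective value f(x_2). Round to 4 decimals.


FISTA on f(x) = 1*x^2 - 15*x + 2.65*|x|
L = 2, alpha = 0.3112
Iteration 1: beta = 0.0, y = -0.8555 + 0.0*(-0.8555 + 0.8555) = -0.8555
  grad(y) = -16.711, v = y - alpha*grad = 4.345
  prox(v) = soft_thresh(4.345, 0.8247) = 3.5203
Iteration 2: beta = 0.3333, y = 3.5203 + 0.3333*(3.5203 + 0.8555) = 4.9789
  grad(y) = -5.0422, v = y - alpha*grad = 6.548
  prox(v) = soft_thresh(6.548, 0.8247) = 5.7233
f(x_2) = 1*5.7233^2 - 15*5.7233 + 2.65*|5.7233| = -37.9266


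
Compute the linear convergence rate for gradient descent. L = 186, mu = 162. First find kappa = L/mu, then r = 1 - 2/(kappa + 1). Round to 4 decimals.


Step 1: Compute the condition number.
kappa = L/mu = 186/162 = 1.1481
Step 2: Compute the convergence rate.
r = 1 - 2/(kappa + 1) = 1 - 2*mu/(L + mu) = (L - mu)/(L + mu) = 24/348 = 0.069


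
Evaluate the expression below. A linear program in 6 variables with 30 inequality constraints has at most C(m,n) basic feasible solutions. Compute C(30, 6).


Each vertex corresponds to some choice of n active constraints out of m, so the number of vertices is at most C(m, n) = m! / (n!(m-n)!).
m = 30, n = 6
Numerator: 30 * 29 * 28 * 27 * 26 * 25
Denominator: 6! = 720
C(30, 6) = 593775


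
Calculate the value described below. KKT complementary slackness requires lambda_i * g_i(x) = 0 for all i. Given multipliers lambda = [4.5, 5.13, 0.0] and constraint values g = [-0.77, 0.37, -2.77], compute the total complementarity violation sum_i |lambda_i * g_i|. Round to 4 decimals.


KKT complementary slackness check:
lambda_1 * g_1 = 4.5 * -0.77 = -3.465
lambda_2 * g_2 = 5.13 * 0.37 = 1.8981
lambda_3 * g_3 = 0.0 * -2.77 = -0.0
Total violation = 3.465 + 1.8981 + 0.0 = 5.3631


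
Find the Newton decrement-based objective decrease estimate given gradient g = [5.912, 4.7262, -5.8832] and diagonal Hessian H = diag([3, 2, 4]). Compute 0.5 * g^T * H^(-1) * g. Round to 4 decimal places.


Step 1: H is diagonal, so H^(-1) * g = [1.9707, 2.3631, -1.4708].
Step 2: g^T H^(-1) g = sum_i g_i^2 / H_ii
  = (5.912)^2/3 + (4.7262)^2/2 + (-5.8832)^2/4
  = 11.6506 + 11.1685 + 8.653 = 31.4721
Step 3: Objective decrease = 0.5 * g^T H^(-1) g = 15.736


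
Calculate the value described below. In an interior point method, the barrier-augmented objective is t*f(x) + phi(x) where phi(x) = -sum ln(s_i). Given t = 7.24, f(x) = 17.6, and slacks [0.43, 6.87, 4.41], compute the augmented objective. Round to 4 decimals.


Step 1: Compute log-barrier.
ln values: [-0.844, 1.9272, 1.4839]
phi = -(-0.844 + 1.9272 + 1.4839) = -2.5671
Step 2: Compute augmented objective.
t*f(x) = 7.24*17.6 = 127.424
Total = 127.424 - 2.5671 = 124.8569


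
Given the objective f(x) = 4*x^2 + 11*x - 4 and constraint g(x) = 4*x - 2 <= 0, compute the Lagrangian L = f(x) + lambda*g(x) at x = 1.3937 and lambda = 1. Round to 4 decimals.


Step 1: Evaluate f(x).
f(1.3937) = 4*1.3937^2 + 11*1.3937 - 4 = 19.1003
Step 2: Evaluate g(x).
g(1.3937) = 4*1.3937 - 2 = 3.5748
Step 3: Compute Lagrangian.
L = 19.1003 + 1*3.5748 = 22.6751


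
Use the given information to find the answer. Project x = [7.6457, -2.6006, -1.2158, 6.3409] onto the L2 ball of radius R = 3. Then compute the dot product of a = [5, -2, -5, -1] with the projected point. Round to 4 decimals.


Step 1: Compute ||x|| (intermediates to 6 decimals).
||x|| = sqrt(7.6457^2 + (-2.6006)^2 + (-1.2158)^2 + 6.3409^2) = 10.339489
Step 2: Project.
Since ||x|| > R, scale = R/||x|| = 3/10.339489 = 0.29015, proj(x) = scale * x
proj(x) = [2.2184, -0.754564, -0.352764, 1.839812]
Step 3: Dot product.
a^T * proj(x) = 5*2.2184 - 2*(-0.754564) - 5*(-0.352764) - 1*1.839812 = 12.5251


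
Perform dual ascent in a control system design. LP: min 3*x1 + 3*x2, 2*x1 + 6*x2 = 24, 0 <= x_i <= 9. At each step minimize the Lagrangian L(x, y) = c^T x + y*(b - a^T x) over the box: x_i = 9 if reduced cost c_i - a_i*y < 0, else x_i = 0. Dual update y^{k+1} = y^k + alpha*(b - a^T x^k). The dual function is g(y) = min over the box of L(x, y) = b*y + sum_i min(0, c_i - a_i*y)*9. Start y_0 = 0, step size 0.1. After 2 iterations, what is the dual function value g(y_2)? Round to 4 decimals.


Dual ascent for LP: min 3*x1 + 3*x2, 2*x1 + 6*x2 = 24, 0 <= x_i <= 9
Step 1: y^k = 0.0, reduced costs: (3.0, 3.0)
  x^k = (0.0, 0.0), subgradient = b - a^T x = 24.0
  y^{k+1} = 0.0 + 0.1*24.0 = 2.4
Step 2: y^k = 2.4, reduced costs: (-1.8, -11.4)
  x^k = (9.0, 9.0), subgradient = b - a^T x = -48.0
  y^{k+1} = 2.4 + 0.1*-48.0 = -2.4
Dual objective at y_2 = -2.4: reduced costs (7.8, 17.4), box minimizer x = (0.0, 0.0)
g(y_2) = b*y + (c1 - a1*y)*x1 + (c2 - a2*y)*x2 = 24*(-2.4) + 7.8*0.0 + 17.4*0.0 = -57.6 + 0.0 + 0.0 = -57.6


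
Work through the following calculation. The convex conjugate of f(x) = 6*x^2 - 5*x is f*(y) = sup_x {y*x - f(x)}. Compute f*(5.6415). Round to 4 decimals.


f*(y) = sup_x {y*x - a*x^2 - b*x} = sup_x {(y-b)*x - a*x^2}
FOC: (y - b) - 2a*x = 0 => x* = (y - b)/(2a)
x* = (5.6415 + 5)/(2*6) = 0.8868
f*(5.6415) = (y-b)^2/(4a) = (5.6415 + 5)^2/(4*6)
= 113.2415/24 = 4.7184


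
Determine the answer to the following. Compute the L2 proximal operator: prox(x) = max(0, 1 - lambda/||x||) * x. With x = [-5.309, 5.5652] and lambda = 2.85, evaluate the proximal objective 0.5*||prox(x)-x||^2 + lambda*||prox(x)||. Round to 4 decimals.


Step 1: Compute ||x||.
||x|| = 7.6914
Step 2: Compute scaling factor.
scale = max(0, 1 - 2.85/7.6914) = 0.6295
Step 3: prox(x) = [-3.3418, 3.503]
||prox(x)|| = 4.8414
Step 4: Proximal objective.
0.5*||prox-x||^2 = 4.0613
lambda*||prox|| = 13.798
Total = 17.8591


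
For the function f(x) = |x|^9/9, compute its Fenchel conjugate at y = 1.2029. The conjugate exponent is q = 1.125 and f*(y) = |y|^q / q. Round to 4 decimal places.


The conjugate exponent q satisfies 1/p + 1/q = 1.
p = 9, so q = 9/(9 - 1) = 1.125
|y|^q = 1.2029^1.125 = 1.231
f*(1.2029) = 1.231 / 1.125 = 1.0942


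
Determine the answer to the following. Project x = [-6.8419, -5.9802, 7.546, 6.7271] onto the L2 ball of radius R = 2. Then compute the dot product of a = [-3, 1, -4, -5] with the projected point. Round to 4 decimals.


Step 1: Compute ||x|| (intermediates to 6 decimals).
||x|| = sqrt((-6.8419)^2 + (-5.9802)^2 + 7.546^2 + 6.7271^2) = 13.593027
Step 2: Project.
Since ||x|| > R, scale = R/||x|| = 2/13.593027 = 0.147134, proj(x) = scale * x
proj(x) = [-1.006676, -0.879891, 1.110273, 0.989785]
Step 3: Dot product.
a^T * proj(x) = -3*(-1.006676) + 1*(-0.879891) - 4*1.110273 - 5*0.989785 = -7.2499


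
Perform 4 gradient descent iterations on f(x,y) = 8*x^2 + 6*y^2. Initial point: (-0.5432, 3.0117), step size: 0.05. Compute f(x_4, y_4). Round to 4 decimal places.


Gradient descent on f(x,y) = 8*x^2 + 6*y^2.
Starting point: (-0.5432, 3.0117), alpha = 0.05
Step 1: grad_x = 2*8*-0.5432 = -8.6912, grad_y = 2*6*3.0117 = 36.1404
  x_1 = -0.5432 - 0.05*-8.6912 = -0.1086
  y_1 = 3.0117 - 0.05*36.1404 = 1.2047
Step 2: grad_x = 2*8*-0.1086 = -1.7382, grad_y = 2*6*1.2047 = 14.4562
  x_2 = -0.1086 - 0.05*-1.7382 = -0.0217
  y_2 = 1.2047 - 0.05*14.4562 = 0.4819
Step 3: grad_x = 2*8*-0.0217 = -0.3476, grad_y = 2*6*0.4819 = 5.7825
  x_3 = -0.0217 - 0.05*-0.3476 = -0.0043
  y_3 = 0.4819 - 0.05*5.7825 = 0.1927
Step 4: grad_x = 2*8*-0.0043 = -0.0695, grad_y = 2*6*0.1927 = 2.313
  x_4 = -0.0043 - 0.05*-0.0695 = -0.0009
  y_4 = 0.1927 - 0.05*2.313 = 0.0771
f(-0.0009, 0.0771) = 8*(-0.0009)^2 + 6*0.0771^2 = 0.0357


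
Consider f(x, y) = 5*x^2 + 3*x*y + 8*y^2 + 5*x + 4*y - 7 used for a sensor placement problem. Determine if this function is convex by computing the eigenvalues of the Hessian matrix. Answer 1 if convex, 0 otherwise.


The Hessian of f(x,y) = 5*x^2 + 3*x*y + 8*y^2 + 5*x + 4*y - 7 is:
H = [[10, 3], [3, 16]]
Trace = 10 + 16 = 26
Determinant = 10*16 - (3)^2 = 151
Discriminant = (26)^2 - 4*151 = 72.0
Eigenvalues: lambda_1 = 8.7574, lambda_2 = 17.2426
The function is convex.

1


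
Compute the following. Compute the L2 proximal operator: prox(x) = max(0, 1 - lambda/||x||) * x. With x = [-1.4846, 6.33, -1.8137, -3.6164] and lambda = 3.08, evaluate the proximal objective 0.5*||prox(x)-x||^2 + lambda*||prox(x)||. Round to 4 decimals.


Step 1: Compute ||x||.
||x|| = 7.6577
Step 2: Compute scaling factor.
scale = max(0, 1 - 3.08/7.6577) = 0.5978
Step 3: prox(x) = [-0.8875, 3.784, -1.0842, -2.1619]
||prox(x)|| = 4.5777
Step 4: Proximal objective.
0.5*||prox-x||^2 = 4.7432
lambda*||prox|| = 14.0993
Total = 18.8426


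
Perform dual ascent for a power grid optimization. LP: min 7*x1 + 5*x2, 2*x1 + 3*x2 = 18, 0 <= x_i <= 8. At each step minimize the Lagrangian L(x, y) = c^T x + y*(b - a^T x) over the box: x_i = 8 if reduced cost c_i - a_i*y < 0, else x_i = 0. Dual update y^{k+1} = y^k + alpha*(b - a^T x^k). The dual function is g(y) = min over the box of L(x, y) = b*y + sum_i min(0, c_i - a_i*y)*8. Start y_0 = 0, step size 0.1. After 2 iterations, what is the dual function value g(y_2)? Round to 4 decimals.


Dual ascent for LP: min 7*x1 + 5*x2, 2*x1 + 3*x2 = 18, 0 <= x_i <= 8
Step 1: y^k = 0.0, reduced costs: (7.0, 5.0)
  x^k = (0.0, 0.0), subgradient = b - a^T x = 18.0
  y^{k+1} = 0.0 + 0.1*18.0 = 1.8
Step 2: y^k = 1.8, reduced costs: (3.4, -0.4)
  x^k = (0.0, 8.0), subgradient = b - a^T x = -6.0
  y^{k+1} = 1.8 + 0.1*-6.0 = 1.2
Dual objective at y_2 = 1.2: reduced costs (4.6, 1.4), box minimizer x = (0.0, 0.0)
g(y_2) = b*y + (c1 - a1*y)*x1 + (c2 - a2*y)*x2 = 18*1.2 + 4.6*0.0 + 1.4*0.0 = 21.6 + 0.0 + 0.0 = 21.6


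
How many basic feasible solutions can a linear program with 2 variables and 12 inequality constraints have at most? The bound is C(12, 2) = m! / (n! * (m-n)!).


Each vertex corresponds to some choice of n active constraints out of m, so the number of vertices is at most C(m, n) = m! / (n!(m-n)!).
m = 12, n = 2
Numerator: 12 * 11
Denominator: 2! = 2
C(12, 2) = 66


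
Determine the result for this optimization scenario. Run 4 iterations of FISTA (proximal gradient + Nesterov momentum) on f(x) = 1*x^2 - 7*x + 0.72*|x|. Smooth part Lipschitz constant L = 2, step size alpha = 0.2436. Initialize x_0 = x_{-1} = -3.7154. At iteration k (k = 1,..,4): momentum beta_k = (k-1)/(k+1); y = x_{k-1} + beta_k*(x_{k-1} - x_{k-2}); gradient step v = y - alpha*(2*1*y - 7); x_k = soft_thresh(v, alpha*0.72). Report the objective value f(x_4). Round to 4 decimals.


FISTA on f(x) = 1*x^2 - 7*x + 0.72*|x|
L = 2, alpha = 0.2436
Iteration 1: beta = 0.0, y = -3.7154 + 0.0*(-3.7154 + 3.7154) = -3.7154
  grad(y) = -14.4308, v = y - alpha*grad = -0.2001
  prox(v) = soft_thresh(-0.2001, 0.1754) = -0.0247
Iteration 2: beta = 0.3333, y = -0.0247 + 0.3333*(-0.0247 + 3.7154) = 1.2056
  grad(y) = -4.5888, v = y - alpha*grad = 2.3234
  prox(v) = soft_thresh(2.3234, 0.1754) = 2.148
Iteration 3: beta = 0.5, y = 2.148 + 0.5*(2.148 + 0.0247) = 3.2344
  grad(y) = -0.5312, v = y - alpha*grad = 3.3638
  prox(v) = soft_thresh(3.3638, 0.1754) = 3.1884
Iteration 4: beta = 0.6, y = 3.1884 + 0.6*(3.1884 - 2.148) = 3.8126
  grad(y) = 0.6252, v = y - alpha*grad = 3.6603
  prox(v) = soft_thresh(3.6603, 0.1754) = 3.4849
f(x_4) = 1*3.4849^2 - 7*3.4849 + 0.72*|3.4849| = -9.7406


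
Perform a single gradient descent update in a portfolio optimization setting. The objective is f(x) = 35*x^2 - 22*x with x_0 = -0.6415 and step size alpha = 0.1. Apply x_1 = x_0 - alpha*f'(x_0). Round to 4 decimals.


We compute the gradient at x_0 and apply the update.
f'(x) = 70*x - 22
f'(-0.6415) = 70*-0.6415 - 22 = -66.905
x_1 = -0.6415 - 0.1*-66.905 = 6.049


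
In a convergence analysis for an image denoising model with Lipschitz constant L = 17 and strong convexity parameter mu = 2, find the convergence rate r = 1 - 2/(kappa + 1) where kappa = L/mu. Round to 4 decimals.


Step 1: Compute the condition number.
kappa = L/mu = 17/2 = 8.5
Step 2: Compute the convergence rate.
r = 1 - 2/(kappa + 1) = 1 - 2*mu/(L + mu) = (L - mu)/(L + mu) = 15/19 = 0.7895


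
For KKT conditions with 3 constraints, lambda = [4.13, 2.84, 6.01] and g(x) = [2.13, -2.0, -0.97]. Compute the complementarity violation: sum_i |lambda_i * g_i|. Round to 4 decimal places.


KKT complementary slackness check:
lambda_1 * g_1 = 4.13 * 2.13 = 8.7969
lambda_2 * g_2 = 2.84 * -2.0 = -5.68
lambda_3 * g_3 = 6.01 * -0.97 = -5.8297
Total violation = 8.7969 + 5.68 + 5.8297 = 20.3066


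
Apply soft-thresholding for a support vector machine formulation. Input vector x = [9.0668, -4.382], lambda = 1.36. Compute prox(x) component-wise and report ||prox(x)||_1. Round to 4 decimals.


Soft-thresholding with lambda = 1.36:
prox(9.0668) = sign(9.0668)*max(|9.0668| - 1.36, 0) = 7.7068
prox(-4.382) = sign(-4.382)*max(|-4.382| - 1.36, 0) = -3.022
prox(x) = [7.7068, -3.022]
||prox(x)||_1 = 7.7068 + 3.022 = 10.7288


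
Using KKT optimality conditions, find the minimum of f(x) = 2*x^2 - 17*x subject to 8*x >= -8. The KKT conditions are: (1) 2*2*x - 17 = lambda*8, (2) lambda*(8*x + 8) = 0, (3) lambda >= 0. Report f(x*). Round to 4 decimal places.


Step 1: Try lambda = 0 (constraint inactive).
Stationarity: 2*2*x - 17 = 0
x* = 17/(2*2) = 4.25
Check constraint: 8*4.25 = 34.0 >= -8 -- satisfied.
Step 2: Compute optimal value.
f(x*) = 2*4.25^2 - 17*4.25 = -36.125


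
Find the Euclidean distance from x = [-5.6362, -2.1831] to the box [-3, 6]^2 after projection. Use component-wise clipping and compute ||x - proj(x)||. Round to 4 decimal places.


Project each component onto [-3, 6].
clip(-5.6362) = -3.0, clip(-2.1831) = -2.1831
Projection = [-3.0, -2.1831]
Squared diffs: [6.9496, 0.0]
Distance = sqrt(6.9496) = 2.6362


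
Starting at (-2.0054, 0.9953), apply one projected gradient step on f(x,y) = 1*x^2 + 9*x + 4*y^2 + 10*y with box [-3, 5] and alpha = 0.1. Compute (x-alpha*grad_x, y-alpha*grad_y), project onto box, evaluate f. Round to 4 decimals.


Step 1: Compute gradient at (-2.0054, 0.9953).
grad_x = 2*1*-2.0054 + 9 = 4.9892
grad_y = 2*4*0.9953 + 10 = 17.9624
Step 2: Gradient step.
x_raw = -2.0054 - 0.1*4.9892 = -2.5043
y_raw = 0.9953 - 0.1*17.9624 = -0.8009
Step 3: Project onto [-3, 5].
x_proj = clip(-2.5043) = -2.5043
y_proj = clip(-0.8009) = -0.8009
Step 4: Evaluate f.
f(-2.5043, -0.8009) = -21.7106


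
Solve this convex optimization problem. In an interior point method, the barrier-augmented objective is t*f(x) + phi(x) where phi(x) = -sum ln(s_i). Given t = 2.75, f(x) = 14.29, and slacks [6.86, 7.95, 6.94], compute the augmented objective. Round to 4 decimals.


Step 1: Compute log-barrier.
ln values: [1.9257, 2.0732, 1.9373]
phi = -(1.9257 + 2.0732 + 1.9373) = -5.9362
Step 2: Compute augmented objective.
t*f(x) = 2.75*14.29 = 39.2975
Total = 39.2975 - 5.9362 = 33.3613


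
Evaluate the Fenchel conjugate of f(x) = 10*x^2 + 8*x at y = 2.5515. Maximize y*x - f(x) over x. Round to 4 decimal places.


f*(y) = sup_x {y*x - a*x^2 - b*x} = sup_x {(y-b)*x - a*x^2}
FOC: (y - b) - 2a*x = 0 => x* = (y - b)/(2a)
x* = (2.5515 - 8)/(2*10) = -0.2724
f*(2.5515) = (y-b)^2/(4a) = (2.5515 - 8)^2/(4*10)
= 29.6862/40 = 0.7422


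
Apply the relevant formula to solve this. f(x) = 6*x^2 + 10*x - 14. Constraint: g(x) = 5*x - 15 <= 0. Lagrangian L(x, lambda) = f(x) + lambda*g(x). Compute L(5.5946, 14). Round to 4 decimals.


Step 1: Evaluate f(x).
f(5.5946) = 6*5.5946^2 + 10*5.5946 - 14 = 229.7433
Step 2: Evaluate g(x).
g(5.5946) = 5*5.5946 - 15 = 12.973
Step 3: Compute Lagrangian.
L = 229.7433 + 14*12.973 = 411.3653


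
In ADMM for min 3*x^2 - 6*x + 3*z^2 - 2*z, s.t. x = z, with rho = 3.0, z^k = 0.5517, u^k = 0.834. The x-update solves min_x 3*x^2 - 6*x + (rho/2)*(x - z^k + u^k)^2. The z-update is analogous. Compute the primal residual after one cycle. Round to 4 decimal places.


ADMM iteration with rho = 3.0, z^k = 0.5517, u^k = 0.834
Step 1: x-update.
Minimize 3*x^2 - 6*x + (3.0/2)*(x - 0.5517 + 0.834)^2
FOC: (2*3 + 3.0)*x = 6 + 3.0*(0.5517 - 0.834)
x^{k+1} = 0.5726
Step 2: z-update.
Minimize 3*z^2 - 2*z + (3.0/2)*(0.5726 - z + 0.834)^2
FOC: (2*3 + 3.0)*z = 2 + 3.0*(0.5726 + 0.834)
z^{k+1} = 0.6911
Step 3: u-update.
u^{k+1} = 0.834 + 0.5726 - 0.6911 = 0.7155
Step 4: Primal residual = |0.5726 - 0.6911| = 0.1185


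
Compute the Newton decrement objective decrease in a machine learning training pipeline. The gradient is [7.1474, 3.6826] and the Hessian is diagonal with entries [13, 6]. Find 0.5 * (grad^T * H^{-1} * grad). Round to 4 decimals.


Step 1: H is diagonal, so H^(-1) * g = [0.5498, 0.6138].
Step 2: g^T H^(-1) g = sum_i g_i^2 / H_ii
  = (7.1474)^2/13 + (3.6826)^2/6
  = 3.9296 + 2.2603 = 6.1899
Step 3: Objective decrease = 0.5 * g^T H^(-1) g = 3.0949


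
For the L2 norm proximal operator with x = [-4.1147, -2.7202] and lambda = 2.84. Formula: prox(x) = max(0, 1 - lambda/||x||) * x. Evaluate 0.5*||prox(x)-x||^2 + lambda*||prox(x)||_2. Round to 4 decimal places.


Step 1: Compute ||x||.
||x|| = 4.9326
Step 2: Compute scaling factor.
scale = max(0, 1 - 2.84/4.9326) = 0.4242
Step 3: prox(x) = [-1.7456, -1.154]
||prox(x)|| = 2.0926
Step 4: Proximal objective.
0.5*||prox-x||^2 = 4.0328
lambda*||prox|| = 5.943
Total = 9.9757


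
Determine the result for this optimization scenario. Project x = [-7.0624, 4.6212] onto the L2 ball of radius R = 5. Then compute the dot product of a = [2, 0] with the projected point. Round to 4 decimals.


Step 1: Compute ||x|| (intermediates to 6 decimals).
||x|| = sqrt((-7.0624)^2 + 4.6212^2) = 8.439963
Step 2: Project.
Since ||x|| > R, scale = R/||x|| = 5/8.439963 = 0.59242, proj(x) = scale * x
proj(x) = [-4.183907, 2.737691]
Step 3: Dot product.
a^T * proj(x) = 2*(-4.183907) + 0*2.737691 = -8.3678


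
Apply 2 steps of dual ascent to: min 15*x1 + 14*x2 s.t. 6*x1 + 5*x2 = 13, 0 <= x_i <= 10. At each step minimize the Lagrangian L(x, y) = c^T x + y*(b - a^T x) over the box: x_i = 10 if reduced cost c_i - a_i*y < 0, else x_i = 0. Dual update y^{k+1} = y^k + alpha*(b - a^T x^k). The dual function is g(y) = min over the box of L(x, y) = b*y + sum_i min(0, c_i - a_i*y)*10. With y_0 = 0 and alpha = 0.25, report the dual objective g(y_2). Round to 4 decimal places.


Dual ascent for LP: min 15*x1 + 14*x2, 6*x1 + 5*x2 = 13, 0 <= x_i <= 10
Step 1: y^k = 0.0, reduced costs: (15.0, 14.0)
  x^k = (0.0, 0.0), subgradient = b - a^T x = 13.0
  y^{k+1} = 0.0 + 0.25*13.0 = 3.25
Step 2: y^k = 3.25, reduced costs: (-4.5, -2.25)
  x^k = (10.0, 10.0), subgradient = b - a^T x = -97.0
  y^{k+1} = 3.25 + 0.25*-97.0 = -21.0
Dual objective at y_2 = -21.0: reduced costs (141.0, 119.0), box minimizer x = (0.0, 0.0)
g(y_2) = b*y + (c1 - a1*y)*x1 + (c2 - a2*y)*x2 = 13*(-21.0) + 141.0*0.0 + 119.0*0.0 = -273.0 + 0.0 + 0.0 = -273.0


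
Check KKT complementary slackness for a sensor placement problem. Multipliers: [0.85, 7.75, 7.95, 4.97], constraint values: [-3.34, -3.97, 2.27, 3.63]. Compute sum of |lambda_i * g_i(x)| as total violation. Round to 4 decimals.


KKT complementary slackness check:
lambda_1 * g_1 = 0.85 * -3.34 = -2.839
lambda_2 * g_2 = 7.75 * -3.97 = -30.7675
lambda_3 * g_3 = 7.95 * 2.27 = 18.0465
lambda_4 * g_4 = 4.97 * 3.63 = 18.0411
Total violation = 2.839 + 30.7675 + 18.0465 + 18.0411 = 69.6941


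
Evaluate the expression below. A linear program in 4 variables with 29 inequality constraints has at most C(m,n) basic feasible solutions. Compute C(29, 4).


Each vertex corresponds to some choice of n active constraints out of m, so the number of vertices is at most C(m, n) = m! / (n!(m-n)!).
m = 29, n = 4
Numerator: 29 * 28 * 27 * 26
Denominator: 4! = 24
C(29, 4) = 23751


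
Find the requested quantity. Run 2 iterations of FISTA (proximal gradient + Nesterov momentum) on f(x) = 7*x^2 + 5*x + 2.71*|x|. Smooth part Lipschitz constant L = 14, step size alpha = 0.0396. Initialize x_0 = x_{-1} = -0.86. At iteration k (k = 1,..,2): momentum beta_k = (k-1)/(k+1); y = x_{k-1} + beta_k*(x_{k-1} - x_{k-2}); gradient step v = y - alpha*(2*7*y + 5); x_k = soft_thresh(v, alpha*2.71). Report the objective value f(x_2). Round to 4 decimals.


FISTA on f(x) = 7*x^2 + 5*x + 2.71*|x|
L = 14, alpha = 0.0396
Iteration 1: beta = 0.0, y = -0.86 + 0.0*(-0.86 + 0.86) = -0.86
  grad(y) = -7.04, v = y - alpha*grad = -0.5812
  prox(v) = soft_thresh(-0.5812, 0.1073) = -0.4739
Iteration 2: beta = 0.3333, y = -0.4739 + 0.3333*(-0.4739 + 0.86) = -0.3452
  grad(y) = 0.1672, v = y - alpha*grad = -0.3518
  prox(v) = soft_thresh(-0.3518, 0.1073) = -0.2445
f(x_2) = 7*(-0.2445)^2 + 5*(-0.2445) + 2.71*|-0.2445| = -0.1414


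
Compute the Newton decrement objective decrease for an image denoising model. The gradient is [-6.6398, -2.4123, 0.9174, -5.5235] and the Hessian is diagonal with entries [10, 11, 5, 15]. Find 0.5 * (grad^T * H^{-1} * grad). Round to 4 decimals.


Step 1: H is diagonal, so H^(-1) * g = [-0.664, -0.2193, 0.1835, -0.3682].
Step 2: g^T H^(-1) g = sum_i g_i^2 / H_ii
  = (-6.6398)^2/10 + (-2.4123)^2/11 + (0.9174)^2/5 + (-5.5235)^2/15
  = 4.4087 + 0.529 + 0.1683 + 2.0339 = 7.14
Step 3: Objective decrease = 0.5 * g^T H^(-1) g = 3.57


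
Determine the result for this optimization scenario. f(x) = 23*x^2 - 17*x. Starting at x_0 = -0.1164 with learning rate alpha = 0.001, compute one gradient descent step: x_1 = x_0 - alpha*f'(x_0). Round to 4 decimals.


We compute the gradient at x_0 and apply the update.
f'(x) = 46*x - 17
f'(-0.1164) = 46*-0.1164 - 17 = -22.3544
x_1 = -0.1164 - 0.001*-22.3544 = -0.094


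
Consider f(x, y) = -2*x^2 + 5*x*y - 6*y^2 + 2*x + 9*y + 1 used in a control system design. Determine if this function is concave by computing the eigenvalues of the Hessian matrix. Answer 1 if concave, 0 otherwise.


The Hessian of f(x,y) = -2*x^2 + 5*x*y - 6*y^2 + 2*x + 9*y + 1 is:
H = [[-4, 5], [5, -12]]
Trace = -4 - 12 = -16
Determinant = -4*-12 - (5)^2 = 23
Discriminant = (-16)^2 - 4*23 = 164.0
Eigenvalues: lambda_1 = -14.4031, lambda_2 = -1.5969
The function is concave.

1


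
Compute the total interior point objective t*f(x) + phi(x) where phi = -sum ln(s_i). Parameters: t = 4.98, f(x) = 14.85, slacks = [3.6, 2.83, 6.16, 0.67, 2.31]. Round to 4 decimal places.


Step 1: Compute log-barrier.
ln values: [1.2809, 1.0403, 1.8181, -0.4005, 0.8372]
phi = -(1.2809 + 1.0403 + 1.8181 - 0.4005 + 0.8372) = -4.5761
Step 2: Compute augmented objective.
t*f(x) = 4.98*14.85 = 73.953
Total = 73.953 - 4.5761 = 69.3769


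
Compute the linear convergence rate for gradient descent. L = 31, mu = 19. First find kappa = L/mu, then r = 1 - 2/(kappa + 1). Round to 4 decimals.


Step 1: Compute the condition number.
kappa = L/mu = 31/19 = 1.6316
Step 2: Compute the convergence rate.
r = 1 - 2/(kappa + 1) = 1 - 2*mu/(L + mu) = (L - mu)/(L + mu) = 12/50 = 0.24


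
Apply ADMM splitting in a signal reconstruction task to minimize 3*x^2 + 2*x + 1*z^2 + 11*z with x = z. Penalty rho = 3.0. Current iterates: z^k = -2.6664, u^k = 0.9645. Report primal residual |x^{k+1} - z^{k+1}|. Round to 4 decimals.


ADMM iteration with rho = 3.0, z^k = -2.6664, u^k = 0.9645
Step 1: x-update.
Minimize 3*x^2 + 2*x + (3.0/2)*(x + 2.6664 + 0.9645)^2
FOC: (2*3 + 3.0)*x = -2 + 3.0*(-2.6664 - 0.9645)
x^{k+1} = -1.4325
Step 2: z-update.
Minimize 1*z^2 + 11*z + (3.0/2)*(-1.4325 - z + 0.9645)^2
FOC: (2*1 + 3.0)*z = -11 + 3.0*(-1.4325 + 0.9645)
z^{k+1} = -2.4808
Step 3: u-update.
u^{k+1} = 0.9645 - 1.4325 + 2.4808 = 2.0128
Step 4: Primal residual = |-1.4325 + 2.4808| = 1.0483


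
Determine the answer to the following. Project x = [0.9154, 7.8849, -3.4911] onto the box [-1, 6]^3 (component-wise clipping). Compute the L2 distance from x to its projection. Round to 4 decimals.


Project each component onto [-1, 6].
clip(0.9154) = 0.9154, clip(7.8849) = 6.0, clip(-3.4911) = -1.0
Projection = [0.9154, 6.0, -1.0]
Squared diffs: [0.0, 3.5528, 6.2056]
Distance = sqrt(9.7584) = 3.1238


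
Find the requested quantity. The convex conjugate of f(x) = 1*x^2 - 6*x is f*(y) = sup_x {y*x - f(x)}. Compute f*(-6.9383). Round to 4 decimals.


f*(y) = sup_x {y*x - a*x^2 - b*x} = sup_x {(y-b)*x - a*x^2}
FOC: (y - b) - 2a*x = 0 => x* = (y - b)/(2a)
x* = (-6.9383 + 6)/(2*1) = -0.4692
f*(-6.9383) = (y-b)^2/(4a) = (-6.9383 + 6)^2/(4*1)
= 0.8804/4 = 0.2201


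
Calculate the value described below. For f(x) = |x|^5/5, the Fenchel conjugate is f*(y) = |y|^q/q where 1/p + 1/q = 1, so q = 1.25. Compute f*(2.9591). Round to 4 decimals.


The conjugate exponent q satisfies 1/p + 1/q = 1.
p = 5, so q = 5/(5 - 1) = 1.25
|y|^q = 2.9591^1.25 = 3.8811
f*(2.9591) = 3.8811 / 1.25 = 3.1048


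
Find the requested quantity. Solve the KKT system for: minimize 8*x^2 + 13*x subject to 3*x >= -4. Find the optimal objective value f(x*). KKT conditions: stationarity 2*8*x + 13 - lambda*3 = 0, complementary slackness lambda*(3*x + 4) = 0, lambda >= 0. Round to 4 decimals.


Step 1: Try lambda = 0 (constraint inactive).
Stationarity: 2*8*x + 13 = 0
x* = -13/(2*8) = -0.8125
Check constraint: 3*-0.8125 = -2.4375 >= -4 -- satisfied.
Step 2: Compute optimal value.
f(x*) = 8*(-0.8125)^2 + 13*(-0.8125) = -5.2813


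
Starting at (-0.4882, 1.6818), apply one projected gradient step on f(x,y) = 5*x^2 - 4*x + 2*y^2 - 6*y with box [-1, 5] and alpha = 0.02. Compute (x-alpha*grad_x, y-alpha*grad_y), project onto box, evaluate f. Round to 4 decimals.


Step 1: Compute gradient at (-0.4882, 1.6818).
grad_x = 2*5*-0.4882 - 4 = -8.882
grad_y = 2*2*1.6818 - 6 = 0.7272
Step 2: Gradient step.
x_raw = -0.4882 - 0.02*-8.882 = -0.3106
y_raw = 1.6818 - 0.02*0.7272 = 1.6673
Step 3: Project onto [-1, 5].
x_proj = clip(-0.3106) = -0.3106
y_proj = clip(1.6673) = 1.6673
Step 4: Evaluate f.
f(-0.3106, 1.6673) = -2.7196


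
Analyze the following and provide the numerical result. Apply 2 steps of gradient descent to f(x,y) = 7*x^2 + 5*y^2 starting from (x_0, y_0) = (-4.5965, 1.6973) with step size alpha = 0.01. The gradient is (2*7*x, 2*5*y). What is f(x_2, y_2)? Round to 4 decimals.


Gradient descent on f(x,y) = 7*x^2 + 5*y^2.
Starting point: (-4.5965, 1.6973), alpha = 0.01
Step 1: grad_x = 2*7*-4.5965 = -64.351, grad_y = 2*5*1.6973 = 16.973
  x_1 = -4.5965 - 0.01*-64.351 = -3.953
  y_1 = 1.6973 - 0.01*16.973 = 1.5276
Step 2: grad_x = 2*7*-3.953 = -55.3419, grad_y = 2*5*1.5276 = 15.2757
  x_2 = -3.953 - 0.01*-55.3419 = -3.3996
  y_2 = 1.5276 - 0.01*15.2757 = 1.3748
f(-3.3996, 1.3748) = 7*(-3.3996)^2 + 5*1.3748^2 = 90.3502


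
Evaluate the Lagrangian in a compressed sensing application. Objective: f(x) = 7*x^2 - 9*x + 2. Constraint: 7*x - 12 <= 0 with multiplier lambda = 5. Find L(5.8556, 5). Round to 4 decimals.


Step 1: Evaluate f(x).
f(5.8556) = 7*5.8556^2 - 9*5.8556 + 2 = 189.316
Step 2: Evaluate g(x).
g(5.8556) = 7*5.8556 - 12 = 28.9892
Step 3: Compute Lagrangian.
L = 189.316 + 5*28.9892 = 334.262


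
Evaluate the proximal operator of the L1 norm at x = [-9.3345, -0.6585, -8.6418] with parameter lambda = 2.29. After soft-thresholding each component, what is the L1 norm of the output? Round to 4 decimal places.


Soft-thresholding with lambda = 2.29:
prox(-9.3345) = sign(-9.3345)*max(|-9.3345| - 2.29, 0) = -7.0445
prox(-0.6585) = sign(-0.6585)*max(|-0.6585| - 2.29, 0) = 0.0
prox(-8.6418) = sign(-8.6418)*max(|-8.6418| - 2.29, 0) = -6.3518
prox(x) = [-7.0445, 0.0, -6.3518]
||prox(x)||_1 = 7.0445 + 0.0 + 6.3518 = 13.3963


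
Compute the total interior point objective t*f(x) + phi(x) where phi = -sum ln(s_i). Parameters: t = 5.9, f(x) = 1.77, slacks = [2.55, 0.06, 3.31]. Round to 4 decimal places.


Step 1: Compute log-barrier.
ln values: [0.9361, -2.8134, 1.1969]
phi = -(0.9361 - 2.8134 + 1.1969) = 0.6804
Step 2: Compute augmented objective.
t*f(x) = 5.9*1.77 = 10.443
Total = 10.443 + 0.6804 = 11.1234


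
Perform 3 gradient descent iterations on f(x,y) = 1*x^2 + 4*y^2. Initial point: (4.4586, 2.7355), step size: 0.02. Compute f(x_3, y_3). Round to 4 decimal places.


Gradient descent on f(x,y) = 1*x^2 + 4*y^2.
Starting point: (4.4586, 2.7355), alpha = 0.02
Step 1: grad_x = 2*1*4.4586 = 8.9172, grad_y = 2*4*2.7355 = 21.884
  x_1 = 4.4586 - 0.02*8.9172 = 4.2803
  y_1 = 2.7355 - 0.02*21.884 = 2.2978
Step 2: grad_x = 2*1*4.2803 = 8.5605, grad_y = 2*4*2.2978 = 18.3826
  x_2 = 4.2803 - 0.02*8.5605 = 4.109
  y_2 = 2.2978 - 0.02*18.3826 = 1.9302
Step 3: grad_x = 2*1*4.109 = 8.2181, grad_y = 2*4*1.9302 = 15.4414
  x_3 = 4.109 - 0.02*8.2181 = 3.9447
  y_3 = 1.9302 - 0.02*15.4414 = 1.6213
f(3.9447, 1.6213) = 1*3.9447^2 + 4*1.6213^2 = 26.0755


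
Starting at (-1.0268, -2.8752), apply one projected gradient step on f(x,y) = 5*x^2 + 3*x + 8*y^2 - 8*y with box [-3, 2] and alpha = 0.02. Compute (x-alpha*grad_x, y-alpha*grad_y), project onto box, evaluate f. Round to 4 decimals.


Step 1: Compute gradient at (-1.0268, -2.8752).
grad_x = 2*5*-1.0268 + 3 = -7.268
grad_y = 2*8*-2.8752 - 8 = -54.0032
Step 2: Gradient step.
x_raw = -1.0268 - 0.02*-7.268 = -0.8814
y_raw = -2.8752 - 0.02*-54.0032 = -1.7951
Step 3: Project onto [-3, 2].
x_proj = clip(-0.8814) = -0.8814
y_proj = clip(-1.7951) = -1.7951
Step 4: Evaluate f.
f(-0.8814, -1.7951) = 41.3816


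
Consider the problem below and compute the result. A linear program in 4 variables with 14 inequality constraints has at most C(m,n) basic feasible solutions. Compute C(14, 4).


Each vertex corresponds to some choice of n active constraints out of m, so the number of vertices is at most C(m, n) = m! / (n!(m-n)!).
m = 14, n = 4
Numerator: 14 * 13 * 12 * 11
Denominator: 4! = 24
C(14, 4) = 1001


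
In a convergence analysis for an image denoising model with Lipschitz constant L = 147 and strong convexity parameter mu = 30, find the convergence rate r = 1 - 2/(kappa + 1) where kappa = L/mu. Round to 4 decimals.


Step 1: Compute the condition number.
kappa = L/mu = 147/30 = 4.9
Step 2: Compute the convergence rate.
r = 1 - 2/(kappa + 1) = 1 - 2*mu/(L + mu) = (L - mu)/(L + mu) = 117/177 = 0.661


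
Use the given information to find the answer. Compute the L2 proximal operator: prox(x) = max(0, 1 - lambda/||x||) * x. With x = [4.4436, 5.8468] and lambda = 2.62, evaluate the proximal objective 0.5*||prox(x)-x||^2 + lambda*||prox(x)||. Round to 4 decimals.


Step 1: Compute ||x||.
||x|| = 7.3437
Step 2: Compute scaling factor.
scale = max(0, 1 - 2.62/7.3437) = 0.6432
Step 3: prox(x) = [2.8583, 3.7609]
||prox(x)|| = 4.7237
Step 4: Proximal objective.
0.5*||prox-x||^2 = 3.4322
lambda*||prox|| = 12.3761
Total = 15.8084


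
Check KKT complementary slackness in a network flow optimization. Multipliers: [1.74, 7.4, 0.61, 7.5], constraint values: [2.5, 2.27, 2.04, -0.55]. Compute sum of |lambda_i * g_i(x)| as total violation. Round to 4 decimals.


KKT complementary slackness check:
lambda_1 * g_1 = 1.74 * 2.5 = 4.35
lambda_2 * g_2 = 7.4 * 2.27 = 16.798
lambda_3 * g_3 = 0.61 * 2.04 = 1.2444
lambda_4 * g_4 = 7.5 * -0.55 = -4.125
Total violation = 4.35 + 16.798 + 1.2444 + 4.125 = 26.5174


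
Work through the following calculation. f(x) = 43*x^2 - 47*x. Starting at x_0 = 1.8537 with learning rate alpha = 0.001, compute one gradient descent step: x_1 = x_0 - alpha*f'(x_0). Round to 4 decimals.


We compute the gradient at x_0 and apply the update.
f'(x) = 86*x - 47
f'(1.8537) = 86*1.8537 - 47 = 112.4182
x_1 = 1.8537 - 0.001*112.4182 = 1.7413


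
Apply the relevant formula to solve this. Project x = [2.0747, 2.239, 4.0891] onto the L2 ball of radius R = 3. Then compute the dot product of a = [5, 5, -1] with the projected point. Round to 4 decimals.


Step 1: Compute ||x|| (intermediates to 6 decimals).
||x|| = sqrt(2.0747^2 + 2.239^2 + 4.0891^2) = 5.102768
Step 2: Project.
Since ||x|| > R, scale = R/||x|| = 3/5.102768 = 0.587916, proj(x) = scale * x
proj(x) = [1.219749, 1.316344, 2.404047]
Step 3: Dot product.
a^T * proj(x) = 5*1.219749 + 5*1.316344 - 1*2.404047 = 10.2764


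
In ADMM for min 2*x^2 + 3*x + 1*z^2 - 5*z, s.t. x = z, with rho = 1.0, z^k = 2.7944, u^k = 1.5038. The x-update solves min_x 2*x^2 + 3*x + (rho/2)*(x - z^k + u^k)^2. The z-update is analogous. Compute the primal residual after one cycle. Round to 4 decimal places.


ADMM iteration with rho = 1.0, z^k = 2.7944, u^k = 1.5038
Step 1: x-update.
Minimize 2*x^2 + 3*x + (1.0/2)*(x - 2.7944 + 1.5038)^2
FOC: (2*2 + 1.0)*x = -3 + 1.0*(2.7944 - 1.5038)
x^{k+1} = -0.3419
Step 2: z-update.
Minimize 1*z^2 - 5*z + (1.0/2)*(-0.3419 - z + 1.5038)^2
FOC: (2*1 + 1.0)*z = 5 + 1.0*(-0.3419 + 1.5038)
z^{k+1} = 2.054
Step 3: u-update.
u^{k+1} = 1.5038 - 0.3419 - 2.054 = -0.8921
Step 4: Primal residual = |-0.3419 - 2.054| = 2.3959


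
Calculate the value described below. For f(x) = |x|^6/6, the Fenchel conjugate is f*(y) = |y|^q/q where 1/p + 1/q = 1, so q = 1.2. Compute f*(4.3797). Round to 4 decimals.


The conjugate exponent q satisfies 1/p + 1/q = 1.
p = 6, so q = 6/(6 - 1) = 1.2
|y|^q = 4.3797^1.2 = 5.8848
f*(4.3797) = 5.8848 / 1.2 = 4.904


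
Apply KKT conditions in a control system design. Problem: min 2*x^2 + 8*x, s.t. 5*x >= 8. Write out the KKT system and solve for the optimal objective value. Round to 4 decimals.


Step 1: Try lambda = 0 (constraint inactive).
x_unc = -8/(2*2) = -2.0
Check: 5*-2.0 = -10.0 < 8 -- violated!
Step 2: Constraint must be active: 5*x = 8
x* = 8/5 = 1.6
lambda = (2*2*1.6 + 8)/5 = 2.88
Step 3: Compute optimal value.
f(x*) = 2*1.6^2 + 8*1.6 = 17.92


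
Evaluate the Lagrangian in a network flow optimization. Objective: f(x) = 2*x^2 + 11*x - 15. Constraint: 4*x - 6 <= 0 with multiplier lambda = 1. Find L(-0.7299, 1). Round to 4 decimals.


Step 1: Evaluate f(x).
f(-0.7299) = 2*(-0.7299)^2 + 11*(-0.7299) - 15 = -21.9634
Step 2: Evaluate g(x).
g(-0.7299) = 4*-0.7299 - 6 = -8.9196
Step 3: Compute Lagrangian.
L = -21.9634 + 1*-8.9196 = -30.883


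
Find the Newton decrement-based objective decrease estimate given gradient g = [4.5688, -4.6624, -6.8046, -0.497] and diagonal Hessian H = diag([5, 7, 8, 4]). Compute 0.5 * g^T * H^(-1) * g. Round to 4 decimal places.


Step 1: H is diagonal, so H^(-1) * g = [0.9138, -0.6661, -0.8506, -0.1243].
Step 2: g^T H^(-1) g = sum_i g_i^2 / H_ii
  = (4.5688)^2/5 + (-4.6624)^2/7 + (-6.8046)^2/8 + (-0.497)^2/4
  = 4.1748 + 3.1054 + 5.7878 + 0.0618 = 13.1298
Step 3: Objective decrease = 0.5 * g^T H^(-1) g = 6.5649


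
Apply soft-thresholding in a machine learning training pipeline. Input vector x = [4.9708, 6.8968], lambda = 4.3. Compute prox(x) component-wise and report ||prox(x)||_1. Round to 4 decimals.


Soft-thresholding with lambda = 4.3:
prox(4.9708) = sign(4.9708)*max(|4.9708| - 4.3, 0) = 0.6708
prox(6.8968) = sign(6.8968)*max(|6.8968| - 4.3, 0) = 2.5968
prox(x) = [0.6708, 2.5968]
||prox(x)||_1 = 0.6708 + 2.5968 = 3.2676


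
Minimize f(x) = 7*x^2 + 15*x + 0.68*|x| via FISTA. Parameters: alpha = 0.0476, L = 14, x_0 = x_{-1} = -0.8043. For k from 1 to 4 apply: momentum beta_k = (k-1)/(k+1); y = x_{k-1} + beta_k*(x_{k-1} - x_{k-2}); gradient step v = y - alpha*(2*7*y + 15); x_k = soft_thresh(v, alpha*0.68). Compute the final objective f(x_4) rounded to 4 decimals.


FISTA on f(x) = 7*x^2 + 15*x + 0.68*|x|
L = 14, alpha = 0.0476
Iteration 1: beta = 0.0, y = -0.8043 + 0.0*(-0.8043 + 0.8043) = -0.8043
  grad(y) = 3.7398, v = y - alpha*grad = -0.9823
  prox(v) = soft_thresh(-0.9823, 0.0324) = -0.9499
Iteration 2: beta = 0.3333, y = -0.9499 + 0.3333*(-0.9499 + 0.8043) = -0.9985
  grad(y) = 1.0211, v = y - alpha*grad = -1.0471
  prox(v) = soft_thresh(-1.0471, 0.0324) = -1.0147
Iteration 3: beta = 0.5, y = -1.0147 + 0.5*(-1.0147 + 0.9499) = -1.0471
  grad(y) = 0.3403, v = y - alpha*grad = -1.0633
  prox(v) = soft_thresh(-1.0633, 0.0324) = -1.031
Iteration 4: beta = 0.6, y = -1.031 + 0.6*(-1.031 + 1.0147) = -1.0407
  grad(y) = 0.4304, v = y - alpha*grad = -1.0612
  prox(v) = soft_thresh(-1.0612, 0.0324) = -1.0288
f(x_4) = 7*(-1.0288)^2 + 15*(-1.0288) + 0.68*|-1.0288| = -7.3234


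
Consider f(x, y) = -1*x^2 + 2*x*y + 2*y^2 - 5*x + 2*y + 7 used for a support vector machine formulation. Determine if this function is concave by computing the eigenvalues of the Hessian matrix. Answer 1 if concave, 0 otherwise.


The Hessian of f(x,y) = -1*x^2 + 2*x*y + 2*y^2 - 5*x + 2*y + 7 is:
H = [[-2, 2], [2, 4]]
Trace = -2 + 4 = 2
Determinant = -2*4 - (2)^2 = -12
Discriminant = (2)^2 - 4*-12 = 52.0
Eigenvalues: lambda_1 = -2.6056, lambda_2 = 4.6056
The function is not concave.

0


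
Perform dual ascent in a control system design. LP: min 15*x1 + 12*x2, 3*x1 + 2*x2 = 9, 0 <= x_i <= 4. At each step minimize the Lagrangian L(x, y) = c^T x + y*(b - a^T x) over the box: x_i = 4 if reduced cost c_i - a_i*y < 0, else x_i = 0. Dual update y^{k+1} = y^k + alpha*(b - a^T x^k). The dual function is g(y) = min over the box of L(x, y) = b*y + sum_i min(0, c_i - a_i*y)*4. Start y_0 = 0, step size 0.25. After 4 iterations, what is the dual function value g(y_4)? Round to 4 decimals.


Dual ascent for LP: min 15*x1 + 12*x2, 3*x1 + 2*x2 = 9, 0 <= x_i <= 4
Step 1: y^k = 0.0, reduced costs: (15.0, 12.0)
  x^k = (0.0, 0.0), subgradient = b - a^T x = 9.0
  y^{k+1} = 0.0 + 0.25*9.0 = 2.25
Step 2: y^k = 2.25, reduced costs: (8.25, 7.5)
  x^k = (0.0, 0.0), subgradient = b - a^T x = 9.0
  y^{k+1} = 2.25 + 0.25*9.0 = 4.5
Step 3: y^k = 4.5, reduced costs: (1.5, 3.0)
  x^k = (0.0, 0.0), subgradient = b - a^T x = 9.0
  y^{k+1} = 4.5 + 0.25*9.0 = 6.75
Step 4: y^k = 6.75, reduced costs: (-5.25, -1.5)
  x^k = (4.0, 4.0), subgradient = b - a^T x = -11.0
  y^{k+1} = 6.75 + 0.25*-11.0 = 4.0
Dual objective at y_4 = 4.0: reduced costs (3.0, 4.0), box minimizer x = (0.0, 0.0)
g(y_4) = b*y + (c1 - a1*y)*x1 + (c2 - a2*y)*x2 = 9*4.0 + 3.0*0.0 + 4.0*0.0 = 36.0 + 0.0 + 0.0 = 36.0
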